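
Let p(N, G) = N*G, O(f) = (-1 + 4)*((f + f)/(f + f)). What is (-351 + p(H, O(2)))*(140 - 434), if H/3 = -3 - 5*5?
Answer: 177282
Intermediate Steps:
H = -84 (H = 3*(-3 - 5*5) = 3*(-3 - 25) = 3*(-28) = -84)
O(f) = 3 (O(f) = 3*((2*f)/((2*f))) = 3*((2*f)*(1/(2*f))) = 3*1 = 3)
p(N, G) = G*N
(-351 + p(H, O(2)))*(140 - 434) = (-351 + 3*(-84))*(140 - 434) = (-351 - 252)*(-294) = -603*(-294) = 177282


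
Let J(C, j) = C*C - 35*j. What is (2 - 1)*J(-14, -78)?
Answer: 2926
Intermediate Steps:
J(C, j) = C² - 35*j
(2 - 1)*J(-14, -78) = (2 - 1)*((-14)² - 35*(-78)) = 1*(196 + 2730) = 1*2926 = 2926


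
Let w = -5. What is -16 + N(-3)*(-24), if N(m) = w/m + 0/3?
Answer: -56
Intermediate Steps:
N(m) = -5/m (N(m) = -5/m + 0/3 = -5/m + 0*(⅓) = -5/m + 0 = -5/m)
-16 + N(-3)*(-24) = -16 - 5/(-3)*(-24) = -16 - 5*(-⅓)*(-24) = -16 + (5/3)*(-24) = -16 - 40 = -56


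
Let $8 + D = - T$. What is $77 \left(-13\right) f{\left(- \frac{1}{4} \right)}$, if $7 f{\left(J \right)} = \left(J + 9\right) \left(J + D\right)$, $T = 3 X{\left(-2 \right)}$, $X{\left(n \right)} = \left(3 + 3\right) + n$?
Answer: $\frac{405405}{16} \approx 25338.0$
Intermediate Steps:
$X{\left(n \right)} = 6 + n$
$T = 12$ ($T = 3 \left(6 - 2\right) = 3 \cdot 4 = 12$)
$D = -20$ ($D = -8 - 12 = -20$)
$f{\left(J \right)} = \frac{\left(-20 + J\right) \left(9 + J\right)}{7}$ ($f{\left(J \right)} = \frac{\left(J + 9\right) \left(J - 20\right)}{7} = \frac{\left(9 + J\right) \left(-20 + J\right)}{7} = \frac{\left(-20 + J\right) \left(9 + J\right)}{7}$)
$77 \left(-13\right) f{\left(- \frac{1}{4} \right)} = 77 \left(-13\right) \left(- \frac{180}{7} - \frac{11 \left(- \frac{1}{4}\right)}{7} + \frac{\left(- \frac{1}{4}\right)^{2}}{7}\right) = - 1001 \left(- \frac{180}{7} - \frac{11 \left(\left(-1\right) \frac{1}{4}\right)}{7} + \frac{\left(\left(-1\right) \frac{1}{4}\right)^{2}}{7}\right) = - 1001 \left(- \frac{180}{7} - - \frac{11}{28} + \frac{\left(- \frac{1}{4}\right)^{2}}{7}\right) = - 1001 \left(- \frac{180}{7} + \frac{11}{28} + \frac{1}{7} \cdot \frac{1}{16}\right) = - 1001 \left(- \frac{180}{7} + \frac{11}{28} + \frac{1}{112}\right) = \left(-1001\right) \left(- \frac{405}{16}\right) = \frac{405405}{16}$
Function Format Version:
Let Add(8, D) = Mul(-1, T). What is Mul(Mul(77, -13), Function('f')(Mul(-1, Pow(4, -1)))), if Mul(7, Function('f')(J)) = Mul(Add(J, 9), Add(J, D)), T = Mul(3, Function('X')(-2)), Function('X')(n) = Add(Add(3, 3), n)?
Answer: Rational(405405, 16) ≈ 25338.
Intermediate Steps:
Function('X')(n) = Add(6, n)
T = 12 (T = Mul(3, Add(6, -2)) = Mul(3, 4) = 12)
D = -20 (D = Add(-8, Mul(-1, 12)) = Add(-8, -12) = -20)
Function('f')(J) = Mul(Rational(1, 7), Add(-20, J), Add(9, J)) (Function('f')(J) = Mul(Rational(1, 7), Mul(Add(J, 9), Add(J, -20))) = Mul(Rational(1, 7), Mul(Add(9, J), Add(-20, J))) = Mul(Rational(1, 7), Mul(Add(-20, J), Add(9, J))) = Mul(Rational(1, 7), Add(-20, J), Add(9, J)))
Mul(Mul(77, -13), Function('f')(Mul(-1, Pow(4, -1)))) = Mul(Mul(77, -13), Add(Rational(-180, 7), Mul(Rational(-11, 7), Mul(-1, Pow(4, -1))), Mul(Rational(1, 7), Pow(Mul(-1, Pow(4, -1)), 2)))) = Mul(-1001, Add(Rational(-180, 7), Mul(Rational(-11, 7), Mul(-1, Rational(1, 4))), Mul(Rational(1, 7), Pow(Mul(-1, Rational(1, 4)), 2)))) = Mul(-1001, Add(Rational(-180, 7), Mul(Rational(-11, 7), Rational(-1, 4)), Mul(Rational(1, 7), Pow(Rational(-1, 4), 2)))) = Mul(-1001, Add(Rational(-180, 7), Rational(11, 28), Mul(Rational(1, 7), Rational(1, 16)))) = Mul(-1001, Add(Rational(-180, 7), Rational(11, 28), Rational(1, 112))) = Mul(-1001, Rational(-405, 16)) = Rational(405405, 16)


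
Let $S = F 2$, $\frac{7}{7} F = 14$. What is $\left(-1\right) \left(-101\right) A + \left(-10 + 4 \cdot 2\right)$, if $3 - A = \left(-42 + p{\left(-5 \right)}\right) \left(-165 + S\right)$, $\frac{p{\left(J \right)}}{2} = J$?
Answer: $-719223$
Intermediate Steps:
$F = 14$
$p{\left(J \right)} = 2 J$
$S = 28$ ($S = 14 \cdot 2 = 28$)
$A = -7121$ ($A = 3 - \left(-42 + 2 \left(-5\right)\right) \left(-165 + 28\right) = 3 - \left(-42 - 10\right) \left(-137\right) = 3 - \left(-52\right) \left(-137\right) = 3 - 7124 = -7121$)
$\left(-1\right) \left(-101\right) A + \left(-10 + 4 \cdot 2\right) = \left(-1\right) \left(-101\right) \left(-7121\right) + \left(-10 + 4 \cdot 2\right) = 101 \left(-7121\right) + \left(-10 + 8\right) = -719221 - 2 = -719223$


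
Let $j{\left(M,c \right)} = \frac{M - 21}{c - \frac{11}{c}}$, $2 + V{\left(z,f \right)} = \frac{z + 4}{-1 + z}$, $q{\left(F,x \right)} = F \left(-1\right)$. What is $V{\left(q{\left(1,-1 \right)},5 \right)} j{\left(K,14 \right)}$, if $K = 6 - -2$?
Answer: $\frac{637}{185} \approx 3.4432$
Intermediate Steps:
$K = 8$ ($K = 6 + 2 = 8$)
$q{\left(F,x \right)} = - F$
$V{\left(z,f \right)} = -2 + \frac{4 + z}{-1 + z}$ ($V{\left(z,f \right)} = -2 + \frac{z + 4}{-1 + z} = -2 + \frac{4 + z}{-1 + z}$)
$j{\left(M,c \right)} = \frac{-21 + M}{c - \frac{11}{c}}$
$V{\left(q{\left(1,-1 \right)},5 \right)} j{\left(K,14 \right)} = \frac{6 - \left(-1\right) 1}{-1 - 1} \frac{14 \left(-21 + 8\right)}{-11 + 14^{2}} = \frac{6 - -1}{-1 - 1} \cdot 14 \frac{1}{-11 + 196} \left(-13\right) = \frac{6 + 1}{-2} \cdot 14 \cdot \frac{1}{185} \left(-13\right) = \left(- \frac{1}{2}\right) 7 \cdot 14 \cdot \frac{1}{185} \left(-13\right) = \left(- \frac{7}{2}\right) \left(- \frac{182}{185}\right) = \frac{637}{185}$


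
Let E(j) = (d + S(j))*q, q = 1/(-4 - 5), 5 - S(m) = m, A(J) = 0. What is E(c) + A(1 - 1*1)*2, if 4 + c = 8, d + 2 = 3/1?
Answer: -2/9 ≈ -0.22222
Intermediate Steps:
S(m) = 5 - m
q = -⅑ (q = 1/(-9) = -⅑ ≈ -0.11111)
d = 1 (d = -2 + 3/1 = -2 + 3*1 = -2 + 3 = 1)
c = 4 (c = -4 + 8 = 4)
E(j) = -⅔ + j/9 (E(j) = (1 + (5 - j))*(-⅑) = (6 - j)*(-⅑) = -⅔ + j/9)
E(c) + A(1 - 1*1)*2 = (-⅔ + (⅑)*4) + 0*2 = (-⅔ + 4/9) + 0 = -2/9 + 0 = -2/9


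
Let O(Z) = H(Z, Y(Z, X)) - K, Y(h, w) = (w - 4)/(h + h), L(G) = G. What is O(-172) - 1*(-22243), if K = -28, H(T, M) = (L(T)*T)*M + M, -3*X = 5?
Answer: 23486617/1032 ≈ 22758.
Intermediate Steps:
X = -5/3 (X = -⅓*5 = -5/3 ≈ -1.6667)
Y(h, w) = (-4 + w)/(2*h) (Y(h, w) = (-4 + w)/((2*h)) = (-4 + w)*(1/(2*h)) = (-4 + w)/(2*h))
H(T, M) = M + M*T² (H(T, M) = (T*T)*M + M = T²*M + M = M*T² + M = M + M*T²)
O(Z) = 28 - 17*(1 + Z²)/(6*Z) (O(Z) = ((-4 - 5/3)/(2*Z))*(1 + Z²) - 1*(-28) = ((½)*(-17/3)/Z)*(1 + Z²) + 28 = (-17/(6*Z))*(1 + Z²) + 28 = -17*(1 + Z²)/(6*Z) + 28 = 28 - 17*(1 + Z²)/(6*Z))
O(-172) - 1*(-22243) = (28 - 17/6*(-172) - 17/6/(-172)) - 1*(-22243) = (28 + 1462/3 - 17/6*(-1/172)) + 22243 = (28 + 1462/3 + 17/1032) + 22243 = 531841/1032 + 22243 = 23486617/1032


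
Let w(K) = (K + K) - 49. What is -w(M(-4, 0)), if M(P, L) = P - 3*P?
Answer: 33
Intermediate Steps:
M(P, L) = -2*P (M(P, L) = P - 3*P = -2*P)
w(K) = -49 + 2*K (w(K) = 2*K - 49 = -49 + 2*K)
-w(M(-4, 0)) = -(-49 + 2*(-2*(-4))) = -(-49 + 2*8) = -(-49 + 16) = -1*(-33) = 33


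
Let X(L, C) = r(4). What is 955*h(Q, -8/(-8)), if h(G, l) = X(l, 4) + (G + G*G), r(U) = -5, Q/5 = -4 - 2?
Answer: 826075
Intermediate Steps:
Q = -30 (Q = 5*(-4 - 2) = 5*(-6) = -30)
X(L, C) = -5
h(G, l) = -5 + G + G**2 (h(G, l) = -5 + (G + G*G) = -5 + (G + G**2) = -5 + G + G**2)
955*h(Q, -8/(-8)) = 955*(-5 - 30 + (-30)**2) = 955*(-5 - 30 + 900) = 955*865 = 826075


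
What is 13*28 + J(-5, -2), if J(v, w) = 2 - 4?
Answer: 362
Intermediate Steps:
J(v, w) = -2
13*28 + J(-5, -2) = 13*28 - 2 = 364 - 2 = 362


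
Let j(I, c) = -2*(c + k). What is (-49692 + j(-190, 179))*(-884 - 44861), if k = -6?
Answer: 2288988310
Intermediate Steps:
j(I, c) = 12 - 2*c (j(I, c) = -2*(c - 6) = -2*(-6 + c) = 12 - 2*c)
(-49692 + j(-190, 179))*(-884 - 44861) = (-49692 + (12 - 2*179))*(-884 - 44861) = (-49692 + (12 - 358))*(-45745) = (-49692 - 346)*(-45745) = -50038*(-45745) = 2288988310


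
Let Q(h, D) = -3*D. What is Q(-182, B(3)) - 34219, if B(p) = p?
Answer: -34228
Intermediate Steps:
Q(-182, B(3)) - 34219 = -3*3 - 34219 = -9 - 34219 = -34228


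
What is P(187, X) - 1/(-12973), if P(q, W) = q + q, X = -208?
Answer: 4851903/12973 ≈ 374.00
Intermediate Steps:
P(q, W) = 2*q
P(187, X) - 1/(-12973) = 2*187 - 1/(-12973) = 374 - 1*(-1/12973) = 374 + 1/12973 = 4851903/12973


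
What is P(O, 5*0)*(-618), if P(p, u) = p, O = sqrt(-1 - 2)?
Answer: -618*I*sqrt(3) ≈ -1070.4*I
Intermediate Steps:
O = I*sqrt(3) (O = sqrt(-3) = I*sqrt(3) ≈ 1.732*I)
P(O, 5*0)*(-618) = (I*sqrt(3))*(-618) = -618*I*sqrt(3)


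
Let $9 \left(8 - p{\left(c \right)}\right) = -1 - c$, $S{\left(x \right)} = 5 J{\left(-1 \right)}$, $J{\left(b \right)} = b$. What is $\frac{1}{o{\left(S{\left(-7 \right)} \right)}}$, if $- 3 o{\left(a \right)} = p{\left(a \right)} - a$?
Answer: $- \frac{27}{113} \approx -0.23894$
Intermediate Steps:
$S{\left(x \right)} = -5$ ($S{\left(x \right)} = 5 \left(-1\right) = -5$)
$p{\left(c \right)} = \frac{73}{9} + \frac{c}{9}$ ($p{\left(c \right)} = 8 - \frac{-1 - c}{9} = 8 + \left(\frac{1}{9} + \frac{c}{9}\right) = \frac{73}{9} + \frac{c}{9}$)
$o{\left(a \right)} = - \frac{73}{27} + \frac{8 a}{27}$ ($o{\left(a \right)} = - \frac{\left(\frac{73}{9} + \frac{a}{9}\right) - a}{3} = - \frac{\frac{73}{9} - \frac{8 a}{9}}{3} = - \frac{73}{27} + \frac{8 a}{27}$)
$\frac{1}{o{\left(S{\left(-7 \right)} \right)}} = \frac{1}{- \frac{73}{27} + \frac{8}{27} \left(-5\right)} = \frac{1}{- \frac{73}{27} - \frac{40}{27}} = \frac{1}{- \frac{113}{27}} = - \frac{27}{113}$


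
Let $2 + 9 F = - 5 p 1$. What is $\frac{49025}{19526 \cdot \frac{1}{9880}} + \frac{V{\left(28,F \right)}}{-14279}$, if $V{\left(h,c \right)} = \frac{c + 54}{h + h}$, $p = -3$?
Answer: $\frac{134069357397251}{5404658616} \approx 24806.0$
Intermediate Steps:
$F = \frac{13}{9}$ ($F = - \frac{2}{9} + \frac{\left(-5\right) \left(-3\right) 1}{9} = - \frac{2}{9} + \frac{15 \cdot 1}{9} = - \frac{2}{9} + \frac{1}{9} \cdot 15 = - \frac{2}{9} + \frac{5}{3} = \frac{13}{9} \approx 1.4444$)
$V{\left(h,c \right)} = \frac{54 + c}{2 h}$
$\frac{49025}{19526 \cdot \frac{1}{9880}} + \frac{V{\left(28,F \right)}}{-14279} = \frac{49025}{19526 \cdot \frac{1}{9880}} + \frac{\frac{1}{2} \cdot \frac{1}{28} \left(54 + \frac{13}{9}\right)}{-14279} = \frac{49025}{19526 \cdot \frac{1}{9880}} + \frac{1}{2} \cdot \frac{1}{28} \cdot \frac{499}{9} \left(- \frac{1}{14279}\right) = \frac{49025}{\frac{751}{380}} + \frac{499}{504} \left(- \frac{1}{14279}\right) = 49025 \cdot \frac{380}{751} - \frac{499}{7196616} = \frac{18629500}{751} - \frac{499}{7196616} = \frac{134069357397251}{5404658616}$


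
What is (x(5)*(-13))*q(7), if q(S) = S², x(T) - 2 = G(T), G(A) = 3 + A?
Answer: -6370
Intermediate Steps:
x(T) = 5 + T (x(T) = 2 + (3 + T) = 5 + T)
(x(5)*(-13))*q(7) = ((5 + 5)*(-13))*7² = (10*(-13))*49 = -130*49 = -6370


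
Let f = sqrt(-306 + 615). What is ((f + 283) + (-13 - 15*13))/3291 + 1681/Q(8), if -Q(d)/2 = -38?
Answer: 1845957/83372 + sqrt(309)/3291 ≈ 22.147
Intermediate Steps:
f = sqrt(309) ≈ 17.578
Q(d) = 76 (Q(d) = -2*(-38) = 76)
((f + 283) + (-13 - 15*13))/3291 + 1681/Q(8) = ((sqrt(309) + 283) + (-13 - 15*13))/3291 + 1681/76 = ((283 + sqrt(309)) + (-13 - 195))*(1/3291) + 1681*(1/76) = ((283 + sqrt(309)) - 208)*(1/3291) + 1681/76 = (75 + sqrt(309))*(1/3291) + 1681/76 = (25/1097 + sqrt(309)/3291) + 1681/76 = 1845957/83372 + sqrt(309)/3291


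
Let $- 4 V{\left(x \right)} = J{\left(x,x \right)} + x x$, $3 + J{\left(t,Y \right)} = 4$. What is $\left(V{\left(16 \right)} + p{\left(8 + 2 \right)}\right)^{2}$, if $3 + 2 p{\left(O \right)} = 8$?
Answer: $\frac{61009}{16} \approx 3813.1$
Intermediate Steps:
$J{\left(t,Y \right)} = 1$ ($J{\left(t,Y \right)} = -3 + 4 = 1$)
$p{\left(O \right)} = \frac{5}{2}$ ($p{\left(O \right)} = - \frac{3}{2} + \frac{1}{2} \cdot 8 = - \frac{3}{2} + 4 = \frac{5}{2}$)
$V{\left(x \right)} = - \frac{1}{4} - \frac{x^{2}}{4}$ ($V{\left(x \right)} = - \frac{1 + x x}{4} = - \frac{1 + x^{2}}{4} = - \frac{1}{4} - \frac{x^{2}}{4}$)
$\left(V{\left(16 \right)} + p{\left(8 + 2 \right)}\right)^{2} = \left(\left(- \frac{1}{4} - \frac{16^{2}}{4}\right) + \frac{5}{2}\right)^{2} = \left(\left(- \frac{1}{4} - 64\right) + \frac{5}{2}\right)^{2} = \left(- \frac{257}{4} + \frac{5}{2}\right)^{2} = \left(- \frac{247}{4}\right)^{2} = \frac{61009}{16}$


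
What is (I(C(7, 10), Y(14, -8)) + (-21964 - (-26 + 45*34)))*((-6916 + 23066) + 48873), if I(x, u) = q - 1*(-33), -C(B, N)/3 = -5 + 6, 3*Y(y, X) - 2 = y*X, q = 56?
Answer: -1520172717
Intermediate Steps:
Y(y, X) = 2/3 + X*y/3 (Y(y, X) = 2/3 + (y*X)/3 = 2/3 + (X*y)/3 = 2/3 + X*y/3)
C(B, N) = -3 (C(B, N) = -3*(-5 + 6) = -3*1 = -3)
I(x, u) = 89 (I(x, u) = 56 - 1*(-33) = 56 + 33 = 89)
(I(C(7, 10), Y(14, -8)) + (-21964 - (-26 + 45*34)))*((-6916 + 23066) + 48873) = (89 + (-21964 - (-26 + 45*34)))*((-6916 + 23066) + 48873) = (89 + (-21964 - (-26 + 1530)))*(16150 + 48873) = (89 + (-21964 - 1*1504))*65023 = (89 + (-21964 - 1504))*65023 = (89 - 23468)*65023 = -23379*65023 = -1520172717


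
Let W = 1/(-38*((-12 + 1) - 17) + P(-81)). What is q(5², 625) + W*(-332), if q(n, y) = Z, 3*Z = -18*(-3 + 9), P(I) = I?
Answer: -35720/983 ≈ -36.338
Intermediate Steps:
W = 1/983 (W = 1/(-38*((-12 + 1) - 17) - 81) = 1/(-38*(-11 - 17) - 81) = 1/(-38*(-28) - 81) = 1/(1064 - 81) = 1/983 ≈ 0.0010173)
Z = -36 (Z = (-18*(-3 + 9))/3 = (-18*6)/3 = (⅓)*(-108) = -36)
q(n, y) = -36
q(5², 625) + W*(-332) = -36 + (1/983)*(-332) = -36 - 332/983 = -35720/983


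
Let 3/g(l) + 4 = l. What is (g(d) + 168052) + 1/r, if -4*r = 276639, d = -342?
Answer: 16085448249587/95717094 ≈ 1.6805e+5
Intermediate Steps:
r = -276639/4 (r = -¼*276639 = -276639/4 ≈ -69160.)
g(l) = 3/(-4 + l)
(g(d) + 168052) + 1/r = (3/(-4 - 342) + 168052) + 1/(-276639/4) = (3/(-346) + 168052) - 4/276639 = (3*(-1/346) + 168052) - 4/276639 = (-3/346 + 168052) - 4/276639 = 58145989/346 - 4/276639 = 16085448249587/95717094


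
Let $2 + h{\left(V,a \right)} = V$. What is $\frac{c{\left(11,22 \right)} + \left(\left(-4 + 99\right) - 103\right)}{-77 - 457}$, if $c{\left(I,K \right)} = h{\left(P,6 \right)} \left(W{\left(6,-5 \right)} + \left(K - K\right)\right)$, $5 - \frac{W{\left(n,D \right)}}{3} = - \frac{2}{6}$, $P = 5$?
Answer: $- \frac{20}{267} \approx -0.074906$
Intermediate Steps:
$h{\left(V,a \right)} = -2 + V$
$W{\left(n,D \right)} = 16$ ($W{\left(n,D \right)} = 15 - 3 \left(- \frac{2}{6}\right) = 15 - 3 \left(\left(-2\right) \frac{1}{6}\right) = 15 - -1 = 15 + 1 = 16$)
$c{\left(I,K \right)} = 48$ ($c{\left(I,K \right)} = \left(-2 + 5\right) \left(16 + \left(K - K\right)\right) = 3 \left(16 + 0\right) = 3 \cdot 16 = 48$)
$\frac{c{\left(11,22 \right)} + \left(\left(-4 + 99\right) - 103\right)}{-77 - 457} = \frac{48 + \left(\left(-4 + 99\right) - 103\right)}{-77 - 457} = \frac{48 + \left(95 - 103\right)}{-77 - 457} = \frac{48 - 8}{-77 - 457} = \frac{40}{-534} = 40 \left(- \frac{1}{534}\right) = - \frac{20}{267}$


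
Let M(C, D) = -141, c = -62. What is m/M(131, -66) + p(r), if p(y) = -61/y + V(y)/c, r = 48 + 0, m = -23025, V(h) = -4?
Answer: 11336035/69936 ≈ 162.09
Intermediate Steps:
r = 48
p(y) = 2/31 - 61/y (p(y) = -61/y - 4/(-62) = -61/y - 4*(-1/62) = -61/y + 2/31 = 2/31 - 61/y)
m/M(131, -66) + p(r) = -23025/(-141) + (2/31 - 61/48) = -23025*(-1/141) + (2/31 - 61*1/48) = 7675/47 + (2/31 - 61/48) = 7675/47 - 1795/1488 = 11336035/69936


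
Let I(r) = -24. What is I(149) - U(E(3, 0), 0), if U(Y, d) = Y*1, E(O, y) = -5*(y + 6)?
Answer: 6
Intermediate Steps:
E(O, y) = -30 - 5*y (E(O, y) = -5*(6 + y) = -30 - 5*y)
U(Y, d) = Y
I(149) - U(E(3, 0), 0) = -24 - (-30 - 5*0) = -24 - (-30 + 0) = -24 - 1*(-30) = -24 + 30 = 6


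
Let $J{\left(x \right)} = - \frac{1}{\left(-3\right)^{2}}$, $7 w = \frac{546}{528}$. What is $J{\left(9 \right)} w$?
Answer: $- \frac{13}{792} \approx -0.016414$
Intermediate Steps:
$w = \frac{13}{88}$ ($w = \frac{546 \cdot \frac{1}{528}}{7} = \frac{1}{7} \cdot \frac{91}{88} = \frac{13}{88} \approx 0.14773$)
$J{\left(x \right)} = - \frac{1}{9}$
$J{\left(9 \right)} w = \left(- \frac{1}{9}\right) \frac{13}{88} = - \frac{13}{792}$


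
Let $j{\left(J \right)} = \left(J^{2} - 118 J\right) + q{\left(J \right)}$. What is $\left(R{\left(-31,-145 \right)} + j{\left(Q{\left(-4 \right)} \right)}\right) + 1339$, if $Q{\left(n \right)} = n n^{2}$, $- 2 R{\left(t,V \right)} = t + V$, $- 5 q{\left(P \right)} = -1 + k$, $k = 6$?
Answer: $13074$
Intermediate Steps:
$q{\left(P \right)} = -1$ ($q{\left(P \right)} = - \frac{-1 + 6}{5} = \left(- \frac{1}{5}\right) 5 = -1$)
$R{\left(t,V \right)} = - \frac{V}{2} - \frac{t}{2}$ ($R{\left(t,V \right)} = - \frac{t + V}{2} = - \frac{V + t}{2} = - \frac{V}{2} - \frac{t}{2}$)
$Q{\left(n \right)} = n^{3}$
$j{\left(J \right)} = -1 + J^{2} - 118 J$ ($j{\left(J \right)} = \left(J^{2} - 118 J\right) - 1 = -1 + J^{2} - 118 J$)
$\left(R{\left(-31,-145 \right)} + j{\left(Q{\left(-4 \right)} \right)}\right) + 1339 = \left(\left(\left(- \frac{1}{2}\right) \left(-145\right) - - \frac{31}{2}\right) - \left(1 - 7552 - 4096\right)\right) + 1339 = \left(\left(\frac{145}{2} + \frac{31}{2}\right) - \left(-7551 - 4096\right)\right) + 1339 = \left(88 + \left(-1 + 4096 + 7552\right)\right) + 1339 = \left(88 + 11647\right) + 1339 = 11735 + 1339 = 13074$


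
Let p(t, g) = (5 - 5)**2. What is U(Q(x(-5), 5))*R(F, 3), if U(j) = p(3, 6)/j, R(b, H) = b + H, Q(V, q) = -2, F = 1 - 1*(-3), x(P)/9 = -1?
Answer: 0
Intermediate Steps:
x(P) = -9 (x(P) = 9*(-1) = -9)
F = 4 (F = 1 + 3 = 4)
p(t, g) = 0 (p(t, g) = 0**2 = 0)
R(b, H) = H + b
U(j) = 0 (U(j) = 0/j = 0)
U(Q(x(-5), 5))*R(F, 3) = 0*(3 + 4) = 0*7 = 0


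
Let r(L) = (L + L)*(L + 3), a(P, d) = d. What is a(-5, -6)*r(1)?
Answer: -48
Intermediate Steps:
r(L) = 2*L*(3 + L) (r(L) = (2*L)*(3 + L) = 2*L*(3 + L))
a(-5, -6)*r(1) = -12*(3 + 1) = -12*4 = -6*8 = -48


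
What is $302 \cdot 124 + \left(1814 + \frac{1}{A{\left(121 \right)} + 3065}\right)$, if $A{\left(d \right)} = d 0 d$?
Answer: $\frac{120338031}{3065} \approx 39262.0$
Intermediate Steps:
$A{\left(d \right)} = 0$ ($A{\left(d \right)} = 0 d = 0$)
$302 \cdot 124 + \left(1814 + \frac{1}{A{\left(121 \right)} + 3065}\right) = 302 \cdot 124 + \left(1814 + \frac{1}{0 + 3065}\right) = 37448 + \left(1814 + \frac{1}{3065}\right) = 37448 + \frac{5559911}{3065} = \frac{120338031}{3065}$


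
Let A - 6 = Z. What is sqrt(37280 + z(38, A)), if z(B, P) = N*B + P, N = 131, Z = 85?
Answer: sqrt(42349) ≈ 205.79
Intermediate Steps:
A = 91 (A = 6 + 85 = 91)
z(B, P) = P + 131*B (z(B, P) = 131*B + P = P + 131*B)
sqrt(37280 + z(38, A)) = sqrt(37280 + (91 + 131*38)) = sqrt(37280 + (91 + 4978)) = sqrt(37280 + 5069) = sqrt(42349)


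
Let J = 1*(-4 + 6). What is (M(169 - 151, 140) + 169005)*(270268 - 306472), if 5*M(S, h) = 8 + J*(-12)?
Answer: -30592705836/5 ≈ -6.1185e+9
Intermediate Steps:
J = 2 (J = 1*2 = 2)
M(S, h) = -16/5 (M(S, h) = (8 + 2*(-12))/5 = (8 - 24)/5 = (⅕)*(-16) = -16/5)
(M(169 - 151, 140) + 169005)*(270268 - 306472) = (-16/5 + 169005)*(270268 - 306472) = (845009/5)*(-36204) = -30592705836/5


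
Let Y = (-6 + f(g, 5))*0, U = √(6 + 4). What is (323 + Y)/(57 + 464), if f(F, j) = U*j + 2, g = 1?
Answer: 323/521 ≈ 0.61996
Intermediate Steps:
U = √10 ≈ 3.1623
f(F, j) = 2 + j*√10 (f(F, j) = √10*j + 2 = j*√10 + 2 = 2 + j*√10)
Y = 0 (Y = (-6 + (2 + 5*√10))*0 = (-4 + 5*√10)*0 = 0)
(323 + Y)/(57 + 464) = (323 + 0)/(57 + 464) = 323/521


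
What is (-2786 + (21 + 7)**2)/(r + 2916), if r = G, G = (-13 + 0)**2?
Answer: -2002/3085 ≈ -0.64895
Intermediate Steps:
G = 169 (G = (-13)**2 = 169)
r = 169
(-2786 + (21 + 7)**2)/(r + 2916) = (-2786 + (21 + 7)**2)/(169 + 2916) = (-2786 + 28**2)/3085 = (-2786 + 784)*(1/3085) = -2002*1/3085 = -2002/3085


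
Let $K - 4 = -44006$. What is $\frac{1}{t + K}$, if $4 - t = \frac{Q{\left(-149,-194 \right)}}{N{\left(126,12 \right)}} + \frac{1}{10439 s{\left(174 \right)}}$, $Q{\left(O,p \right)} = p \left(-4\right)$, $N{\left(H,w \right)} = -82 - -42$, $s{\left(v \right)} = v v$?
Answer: $- \frac{1580255820}{69497438605457} \approx -2.2738 \cdot 10^{-5}$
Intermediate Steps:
$s{\left(v \right)} = v^{2}$
$N{\left(H,w \right)} = -40$ ($N{\left(H,w \right)} = -82 + 42 = -40$)
$Q{\left(O,p \right)} = - 4 p$
$K = -44002$ ($K = 4 - 44006 = -44002$)
$t = \frac{36977986183}{1580255820}$ ($t = 4 - \left(\frac{\left(-4\right) \left(-194\right)}{-40} + \frac{1}{10439 \cdot 174^{2}}\right) = 4 - \left(776 \left(- \frac{1}{40}\right) + \frac{1}{10439 \cdot 30276}\right) = 4 - \left(- \frac{97}{5} + \frac{1}{10439} \cdot \frac{1}{30276}\right) = 4 - \left(- \frac{97}{5} + \frac{1}{316051164}\right) = 4 - - \frac{30656962903}{1580255820} = 4 + \frac{30656962903}{1580255820} = \frac{36977986183}{1580255820} \approx 23.4$)
$\frac{1}{t + K} = \frac{1}{\frac{36977986183}{1580255820} - 44002} = \frac{1}{- \frac{69497438605457}{1580255820}} = - \frac{1580255820}{69497438605457}$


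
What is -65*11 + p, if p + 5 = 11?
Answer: -709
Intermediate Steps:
p = 6 (p = -5 + 11 = 6)
-65*11 + p = -65*11 + 6 = -715 + 6 = -709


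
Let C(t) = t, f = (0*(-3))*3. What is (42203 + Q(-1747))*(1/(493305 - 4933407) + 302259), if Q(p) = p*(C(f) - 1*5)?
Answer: 34180946271130573/2220051 ≈ 1.5396e+10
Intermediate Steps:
f = 0 (f = 0*3 = 0)
Q(p) = -5*p (Q(p) = p*(0 - 1*5) = p*(0 - 5) = p*(-5) = -5*p)
(42203 + Q(-1747))*(1/(493305 - 4933407) + 302259) = (42203 - 5*(-1747))*(1/(493305 - 4933407) + 302259) = (42203 + 8735)*(1/(-4440102) + 302259) = 50938*(-1/4440102 + 302259) = 50938*(1342060790417/4440102) = 34180946271130573/2220051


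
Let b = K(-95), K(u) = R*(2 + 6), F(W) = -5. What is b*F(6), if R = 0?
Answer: 0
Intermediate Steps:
K(u) = 0 (K(u) = 0*(2 + 6) = 0*8 = 0)
b = 0
b*F(6) = 0*(-5) = 0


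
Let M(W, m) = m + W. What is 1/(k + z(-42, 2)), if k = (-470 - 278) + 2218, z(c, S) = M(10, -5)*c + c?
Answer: 1/1218 ≈ 0.00082102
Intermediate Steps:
M(W, m) = W + m
z(c, S) = 6*c (z(c, S) = (10 - 5)*c + c = 5*c + c = 6*c)
k = 1470 (k = -748 + 2218 = 1470)
1/(k + z(-42, 2)) = 1/(1470 + 6*(-42)) = 1/(1470 - 252) = 1/1218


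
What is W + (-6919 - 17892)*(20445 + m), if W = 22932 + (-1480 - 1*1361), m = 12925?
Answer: -827922979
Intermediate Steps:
W = 20091 (W = 22932 + (-1480 - 1361) = 22932 - 2841 = 20091)
W + (-6919 - 17892)*(20445 + m) = 20091 + (-6919 - 17892)*(20445 + 12925) = 20091 - 24811*33370 = 20091 - 827943070 = -827922979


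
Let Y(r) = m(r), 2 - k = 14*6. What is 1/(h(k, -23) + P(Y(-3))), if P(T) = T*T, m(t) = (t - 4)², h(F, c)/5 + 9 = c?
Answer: 1/2241 ≈ 0.00044623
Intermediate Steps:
k = -82 (k = 2 - 14*6 = 2 - 1*84 = 2 - 84 = -82)
h(F, c) = -45 + 5*c
m(t) = (-4 + t)²
Y(r) = (-4 + r)²
P(T) = T²
1/(h(k, -23) + P(Y(-3))) = 1/((-45 + 5*(-23)) + ((-4 - 3)²)²) = 1/((-45 - 115) + ((-7)²)²) = 1/(-160 + 49²) = 1/(-160 + 2401) = 1/2241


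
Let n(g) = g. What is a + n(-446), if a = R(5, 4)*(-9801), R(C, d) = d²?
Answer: -157262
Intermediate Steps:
a = -156816 (a = 4²*(-9801) = 16*(-9801) = -156816)
a + n(-446) = -156816 - 446 = -157262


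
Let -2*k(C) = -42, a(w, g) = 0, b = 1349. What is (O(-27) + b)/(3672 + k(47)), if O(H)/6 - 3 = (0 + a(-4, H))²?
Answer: 1367/3693 ≈ 0.37016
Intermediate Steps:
k(C) = 21 (k(C) = -½*(-42) = 21)
O(H) = 18 (O(H) = 18 + 6*(0 + 0)² = 18 + 6*0² = 18 + 6*0 = 18 + 0 = 18)
(O(-27) + b)/(3672 + k(47)) = (18 + 1349)/(3672 + 21) = 1367/3693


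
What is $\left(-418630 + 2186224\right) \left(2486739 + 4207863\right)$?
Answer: $11833338327588$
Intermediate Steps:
$\left(-418630 + 2186224\right) \left(2486739 + 4207863\right) = 1767594 \cdot 6694602 = 11833338327588$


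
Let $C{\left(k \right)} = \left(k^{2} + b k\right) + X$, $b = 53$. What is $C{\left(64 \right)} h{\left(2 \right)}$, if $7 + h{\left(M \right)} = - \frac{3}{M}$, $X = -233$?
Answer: $- \frac{123335}{2} \approx -61668.0$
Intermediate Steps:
$h{\left(M \right)} = -7 - \frac{3}{M}$
$C{\left(k \right)} = -233 + k^{2} + 53 k$ ($C{\left(k \right)} = \left(k^{2} + 53 k\right) - 233 = -233 + k^{2} + 53 k$)
$C{\left(64 \right)} h{\left(2 \right)} = \left(-233 + 64^{2} + 53 \cdot 64\right) \left(-7 - \frac{3}{2}\right) = \left(-233 + 4096 + 3392\right) \left(-7 - \frac{3}{2}\right) = 7255 \left(-7 - \frac{3}{2}\right) = 7255 \left(- \frac{17}{2}\right) = - \frac{123335}{2}$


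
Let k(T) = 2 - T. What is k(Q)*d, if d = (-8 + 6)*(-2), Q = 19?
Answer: -68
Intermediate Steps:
d = 4 (d = -2*(-2) = 4)
k(Q)*d = (2 - 1*19)*4 = (2 - 19)*4 = -17*4 = -68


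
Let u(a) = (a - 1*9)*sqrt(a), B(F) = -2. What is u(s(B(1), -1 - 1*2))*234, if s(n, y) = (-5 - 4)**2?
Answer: 151632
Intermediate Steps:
s(n, y) = 81 (s(n, y) = (-9)**2 = 81)
u(a) = sqrt(a)*(-9 + a) (u(a) = (a - 9)*sqrt(a) = (-9 + a)*sqrt(a) = sqrt(a)*(-9 + a))
u(s(B(1), -1 - 1*2))*234 = (sqrt(81)*(-9 + 81))*234 = (9*72)*234 = 648*234 = 151632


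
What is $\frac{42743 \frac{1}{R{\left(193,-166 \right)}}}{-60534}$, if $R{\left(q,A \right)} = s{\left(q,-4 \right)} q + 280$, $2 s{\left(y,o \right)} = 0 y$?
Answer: $- \frac{42743}{16949520} \approx -0.0025218$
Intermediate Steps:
$s{\left(y,o \right)} = 0$ ($s{\left(y,o \right)} = \frac{0 y}{2} = \frac{1}{2} \cdot 0 = 0$)
$R{\left(q,A \right)} = 280$ ($R{\left(q,A \right)} = 0 q + 280 = 0 + 280 = 280$)
$\frac{42743 \frac{1}{R{\left(193,-166 \right)}}}{-60534} = \frac{42743 \cdot \frac{1}{280}}{-60534} = 42743 \cdot \frac{1}{280} \left(- \frac{1}{60534}\right) = \frac{42743}{280} \left(- \frac{1}{60534}\right) = - \frac{42743}{16949520}$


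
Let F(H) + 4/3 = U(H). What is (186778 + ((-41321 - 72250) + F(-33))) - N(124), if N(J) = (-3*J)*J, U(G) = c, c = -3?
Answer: 357992/3 ≈ 1.1933e+5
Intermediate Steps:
U(G) = -3
F(H) = -13/3 (F(H) = -4/3 - 3 = -13/3)
N(J) = -3*J²
(186778 + ((-41321 - 72250) + F(-33))) - N(124) = (186778 + ((-41321 - 72250) - 13/3)) - (-3)*124² = (186778 + (-113571 - 13/3)) - (-3)*15376 = (186778 - 340726/3) - 1*(-46128) = 219608/3 + 46128 = 357992/3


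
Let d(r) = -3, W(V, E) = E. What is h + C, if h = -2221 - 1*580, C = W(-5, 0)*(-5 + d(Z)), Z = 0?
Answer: -2801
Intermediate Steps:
C = 0 (C = 0*(-5 - 3) = 0*(-8) = 0)
h = -2801 (h = -2221 - 580 = -2801)
h + C = -2801 + 0 = -2801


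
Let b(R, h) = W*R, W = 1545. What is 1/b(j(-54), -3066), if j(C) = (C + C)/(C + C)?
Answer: 1/1545 ≈ 0.00064725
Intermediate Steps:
j(C) = 1 (j(C) = (2*C)/((2*C)) = (2*C)*(1/(2*C)) = 1)
b(R, h) = 1545*R
1/b(j(-54), -3066) = 1/(1545*1) = 1/1545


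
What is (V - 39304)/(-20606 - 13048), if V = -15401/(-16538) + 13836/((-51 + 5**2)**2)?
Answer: 36597268859/31353434996 ≈ 1.1672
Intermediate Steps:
V = 59807711/2794922 (V = -15401*(-1/16538) + 13836/((-51 + 25)**2) = 15401/16538 + 13836/((-26)**2) = 15401/16538 + 13836/676 = 15401/16538 + 13836*(1/676) = 15401/16538 + 3459/169 = 59807711/2794922 ≈ 21.399)
(V - 39304)/(-20606 - 13048) = (59807711/2794922 - 39304)/(-20606 - 13048) = -109791806577/2794922/(-33654) = -109791806577/2794922*(-1/33654) = 36597268859/31353434996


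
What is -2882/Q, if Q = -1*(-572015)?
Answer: -2882/572015 ≈ -0.0050383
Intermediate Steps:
Q = 572015
-2882/Q = -2882/572015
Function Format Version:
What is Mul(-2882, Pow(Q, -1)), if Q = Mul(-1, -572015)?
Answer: Rational(-2882, 572015) ≈ -0.0050383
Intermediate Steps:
Q = 572015
Mul(-2882, Pow(Q, -1)) = Mul(-2882, Pow(572015, -1)) = Mul(-2882, Rational(1, 572015)) = Rational(-2882, 572015)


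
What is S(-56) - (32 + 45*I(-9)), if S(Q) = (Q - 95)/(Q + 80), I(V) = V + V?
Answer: 18521/24 ≈ 771.71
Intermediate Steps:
I(V) = 2*V
S(Q) = (-95 + Q)/(80 + Q)
S(-56) - (32 + 45*I(-9)) = (-95 - 56)/(80 - 56) - (32 + 45*(2*(-9))) = -151/24 - (32 + 45*(-18)) = (1/24)*(-151) - (32 - 810) = -151/24 - 1*(-778) = -151/24 + 778 = 18521/24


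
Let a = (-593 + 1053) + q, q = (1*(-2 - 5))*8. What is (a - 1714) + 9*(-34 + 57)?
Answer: -1103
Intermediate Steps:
q = -56 (q = (1*(-7))*8 = -7*8 = -56)
a = 404 (a = (-593 + 1053) - 56 = 460 - 56 = 404)
(a - 1714) + 9*(-34 + 57) = (404 - 1714) + 9*(-34 + 57) = -1310 + 9*23 = -1310 + 207 = -1103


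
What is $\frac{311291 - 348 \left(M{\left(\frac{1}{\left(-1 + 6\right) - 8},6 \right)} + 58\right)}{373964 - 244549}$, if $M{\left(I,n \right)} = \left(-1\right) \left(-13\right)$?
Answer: $\frac{26053}{11765} \approx 2.2145$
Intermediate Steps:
$M{\left(I,n \right)} = 13$
$\frac{311291 - 348 \left(M{\left(\frac{1}{\left(-1 + 6\right) - 8},6 \right)} + 58\right)}{373964 - 244549} = \frac{311291 - 348 \left(13 + 58\right)}{373964 - 244549} = \frac{311291 - 24708}{129415} = \left(311291 - 24708\right) \frac{1}{129415} = 286583 \cdot \frac{1}{129415} = \frac{26053}{11765}$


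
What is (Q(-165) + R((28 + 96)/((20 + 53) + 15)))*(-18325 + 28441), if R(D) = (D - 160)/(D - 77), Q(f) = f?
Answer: -2740485096/1663 ≈ -1.6479e+6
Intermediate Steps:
R(D) = (-160 + D)/(-77 + D)
(Q(-165) + R((28 + 96)/((20 + 53) + 15)))*(-18325 + 28441) = (-165 + (-160 + (28 + 96)/((20 + 53) + 15))/(-77 + (28 + 96)/((20 + 53) + 15)))*(-18325 + 28441) = (-165 + (-160 + 124/(73 + 15))/(-77 + 124/(73 + 15)))*10116 = (-165 + (-160 + 124/88)/(-77 + 124/88))*10116 = (-165 + (-160 + 124*(1/88))/(-77 + 124*(1/88)))*10116 = (-165 + (-160 + 31/22)/(-77 + 31/22))*10116 = (-165 - 3489/22/(-1663/22))*10116 = (-165 - 22/1663*(-3489/22))*10116 = (-165 + 3489/1663)*10116 = -270906/1663*10116 = -2740485096/1663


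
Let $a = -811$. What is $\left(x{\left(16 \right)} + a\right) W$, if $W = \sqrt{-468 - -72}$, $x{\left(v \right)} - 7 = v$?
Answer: $- 4728 i \sqrt{11} \approx - 15681.0 i$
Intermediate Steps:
$x{\left(v \right)} = 7 + v$
$W = 6 i \sqrt{11}$ ($W = \sqrt{-468 + 72} = \sqrt{-396} = 6 i \sqrt{11} \approx 19.9 i$)
$\left(x{\left(16 \right)} + a\right) W = \left(\left(7 + 16\right) - 811\right) 6 i \sqrt{11} = \left(23 - 811\right) 6 i \sqrt{11} = - 788 \cdot 6 i \sqrt{11} = - 4728 i \sqrt{11}$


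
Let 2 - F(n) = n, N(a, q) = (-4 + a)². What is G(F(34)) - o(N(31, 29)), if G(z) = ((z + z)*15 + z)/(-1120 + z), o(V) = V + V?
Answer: -52457/36 ≈ -1457.1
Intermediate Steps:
F(n) = 2 - n
o(V) = 2*V
G(z) = 31*z/(-1120 + z) (G(z) = ((2*z)*15 + z)/(-1120 + z) = (30*z + z)/(-1120 + z) = (31*z)/(-1120 + z) = 31*z/(-1120 + z))
G(F(34)) - o(N(31, 29)) = 31*(2 - 1*34)/(-1120 + (2 - 1*34)) - 2*(-4 + 31)² = 31*(2 - 34)/(-1120 + (2 - 34)) - 2*27² = 31*(-32)/(-1120 - 32) - 2*729 = 31*(-32)/(-1152) - 1*1458 = 31*(-32)*(-1/1152) - 1458 = 31/36 - 1458 = -52457/36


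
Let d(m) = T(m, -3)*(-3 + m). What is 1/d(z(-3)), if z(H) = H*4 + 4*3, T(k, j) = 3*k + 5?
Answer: -1/15 ≈ -0.066667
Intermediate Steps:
T(k, j) = 5 + 3*k
z(H) = 12 + 4*H (z(H) = 4*H + 12 = 12 + 4*H)
d(m) = (-3 + m)*(5 + 3*m) (d(m) = (5 + 3*m)*(-3 + m) = (-3 + m)*(5 + 3*m))
1/d(z(-3)) = 1/((-3 + (12 + 4*(-3)))*(5 + 3*(12 + 4*(-3)))) = 1/((-3 + (12 - 12))*(5 + 3*(12 - 12))) = 1/((-3 + 0)*(5 + 3*0)) = 1/(-3*(5 + 0)) = 1/(-3*5) = 1/(-15) = -1/15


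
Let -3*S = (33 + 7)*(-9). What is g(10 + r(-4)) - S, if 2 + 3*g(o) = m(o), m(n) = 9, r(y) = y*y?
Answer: -353/3 ≈ -117.67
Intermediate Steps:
r(y) = y²
S = 120 (S = -(33 + 7)*(-9)/3 = -40*(-9)/3 = -⅓*(-360) = 120)
g(o) = 7/3 (g(o) = -⅔ + (⅓)*9 = -⅔ + 3 = 7/3)
g(10 + r(-4)) - S = 7/3 - 1*120 = 7/3 - 120 = -353/3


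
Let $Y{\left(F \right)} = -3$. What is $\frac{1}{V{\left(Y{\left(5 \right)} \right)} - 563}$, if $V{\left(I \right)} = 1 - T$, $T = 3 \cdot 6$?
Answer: $- \frac{1}{580} \approx -0.0017241$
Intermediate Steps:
$T = 18$
$V{\left(I \right)} = -17$ ($V{\left(I \right)} = 1 - 18 = -17$)
$\frac{1}{V{\left(Y{\left(5 \right)} \right)} - 563} = \frac{1}{-17 - 563} = \frac{1}{-580} = - \frac{1}{580}$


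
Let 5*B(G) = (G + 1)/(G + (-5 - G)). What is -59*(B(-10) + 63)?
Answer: -93456/25 ≈ -3738.2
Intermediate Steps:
B(G) = -1/25 - G/25 (B(G) = ((G + 1)/(G + (-5 - G)))/5 = ((1 + G)/(-5))/5 = ((1 + G)*(-1/5))/5 = (-1/5 - G/5)/5 = -1/25 - G/25)
-59*(B(-10) + 63) = -59*((-1/25 - 1/25*(-10)) + 63) = -59*((-1/25 + 2/5) + 63) = -59*(9/25 + 63) = -59*1584/25 = -93456/25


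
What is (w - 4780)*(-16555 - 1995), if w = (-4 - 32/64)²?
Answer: 176586725/2 ≈ 8.8293e+7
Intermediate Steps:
w = 81/4 (w = (-4 - 32*1/64)² = (-4 - ½)² = (-9/2)² = 81/4 ≈ 20.250)
(w - 4780)*(-16555 - 1995) = (81/4 - 4780)*(-16555 - 1995) = -19039/4*(-18550) = 176586725/2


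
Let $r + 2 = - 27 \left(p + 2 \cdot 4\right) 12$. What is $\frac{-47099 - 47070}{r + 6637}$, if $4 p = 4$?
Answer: $- \frac{94169}{3719} \approx -25.321$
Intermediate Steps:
$p = 1$ ($p = \frac{1}{4} \cdot 4 = 1$)
$r = -2918$ ($r = -2 + - 27 \left(1 + 2 \cdot 4\right) 12 = -2 + - 27 \left(1 + 8\right) 12 = -2 + \left(-27\right) 9 \cdot 12 = -2 - 2916 = -2918$)
$\frac{-47099 - 47070}{r + 6637} = \frac{-47099 - 47070}{-2918 + 6637} = - \frac{94169}{3719}$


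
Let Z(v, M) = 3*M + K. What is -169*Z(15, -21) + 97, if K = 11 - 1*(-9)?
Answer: 7364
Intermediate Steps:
K = 20 (K = 11 + 9 = 20)
Z(v, M) = 20 + 3*M (Z(v, M) = 3*M + 20 = 20 + 3*M)
-169*Z(15, -21) + 97 = -169*(20 + 3*(-21)) + 97 = -169*(20 - 63) + 97 = -169*(-43) + 97 = 7267 + 97 = 7364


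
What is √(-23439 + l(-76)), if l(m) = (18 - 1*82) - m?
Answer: 3*I*√2603 ≈ 153.06*I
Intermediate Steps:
l(m) = -64 - m (l(m) = (18 - 82) - m = -64 - m)
√(-23439 + l(-76)) = √(-23439 + (-64 - 1*(-76))) = √(-23439 + (-64 + 76)) = √(-23439 + 12) = √(-23427) = 3*I*√2603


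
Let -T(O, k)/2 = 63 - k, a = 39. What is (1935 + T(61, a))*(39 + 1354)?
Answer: 2628591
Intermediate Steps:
T(O, k) = -126 + 2*k (T(O, k) = -2*(63 - k) = -126 + 2*k)
(1935 + T(61, a))*(39 + 1354) = (1935 + (-126 + 2*39))*(39 + 1354) = (1935 + (-126 + 78))*1393 = (1935 - 48)*1393 = 1887*1393 = 2628591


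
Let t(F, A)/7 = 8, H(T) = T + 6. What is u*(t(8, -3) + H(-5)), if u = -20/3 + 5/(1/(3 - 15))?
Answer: -3800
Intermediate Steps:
H(T) = 6 + T
u = -200/3 (u = -20*⅓ + 5/(1/(-12)) = -20/3 + 5/(-1/12) = -20/3 + 5*(-12) = -20/3 - 60 = -200/3 ≈ -66.667)
t(F, A) = 56 (t(F, A) = 7*8 = 56)
u*(t(8, -3) + H(-5)) = -200*(56 + (6 - 5))/3 = -200*(56 + 1)/3 = -200/3*57 = -3800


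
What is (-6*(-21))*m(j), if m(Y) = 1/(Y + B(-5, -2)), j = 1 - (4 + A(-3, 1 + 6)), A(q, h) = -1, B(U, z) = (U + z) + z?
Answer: -126/11 ≈ -11.455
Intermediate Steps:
B(U, z) = U + 2*z
j = -2 (j = 1 - (4 - 1) = 1 - 1*3 = 1 - 3 = -2)
m(Y) = 1/(-9 + Y) (m(Y) = 1/(Y + (-5 + 2*(-2))) = 1/(Y + (-5 - 4)) = 1/(Y - 9) = 1/(-9 + Y))
(-6*(-21))*m(j) = (-6*(-21))/(-9 - 2) = 126/(-11) = 126*(-1/11) = -126/11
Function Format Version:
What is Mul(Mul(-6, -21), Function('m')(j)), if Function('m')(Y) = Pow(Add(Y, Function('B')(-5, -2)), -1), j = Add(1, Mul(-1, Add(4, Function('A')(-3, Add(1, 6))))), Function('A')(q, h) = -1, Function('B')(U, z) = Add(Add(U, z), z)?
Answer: Rational(-126, 11) ≈ -11.455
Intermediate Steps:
Function('B')(U, z) = Add(U, Mul(2, z))
j = -2 (j = Add(1, Mul(-1, Add(4, -1))) = Add(1, Mul(-1, 3)) = Add(1, -3) = -2)
Function('m')(Y) = Pow(Add(-9, Y), -1) (Function('m')(Y) = Pow(Add(Y, Add(-5, Mul(2, -2))), -1) = Pow(Add(Y, Add(-5, -4)), -1) = Pow(Add(Y, -9), -1) = Pow(Add(-9, Y), -1))
Mul(Mul(-6, -21), Function('m')(j)) = Mul(Mul(-6, -21), Pow(Add(-9, -2), -1)) = Mul(126, Pow(-11, -1)) = Mul(126, Rational(-1, 11)) = Rational(-126, 11)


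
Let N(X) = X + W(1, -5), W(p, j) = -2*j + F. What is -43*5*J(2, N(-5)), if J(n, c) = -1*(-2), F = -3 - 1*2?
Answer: -430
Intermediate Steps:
F = -5 (F = -3 - 2 = -5)
W(p, j) = -5 - 2*j (W(p, j) = -2*j - 5 = -5 - 2*j)
N(X) = 5 + X (N(X) = X + (-5 - 2*(-5)) = X + (-5 + 10) = X + 5 = 5 + X)
J(n, c) = 2
-43*5*J(2, N(-5)) = -43*5*2 = -430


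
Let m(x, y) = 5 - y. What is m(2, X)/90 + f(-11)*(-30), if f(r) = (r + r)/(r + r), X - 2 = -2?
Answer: -539/18 ≈ -29.944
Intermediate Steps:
X = 0 (X = 2 - 2 = 0)
f(r) = 1 (f(r) = (2*r)/((2*r)) = (2*r)*(1/(2*r)) = 1)
m(2, X)/90 + f(-11)*(-30) = (5 - 1*0)/90 + 1*(-30) = (5 + 0)*(1/90) - 30 = 5*(1/90) - 30 = 1/18 - 30 = -539/18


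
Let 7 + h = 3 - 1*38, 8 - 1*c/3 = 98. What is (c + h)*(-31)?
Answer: 9672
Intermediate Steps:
c = -270 (c = 24 - 3*98 = 24 - 294 = -270)
h = -42 (h = -7 + (3 - 1*38) = -7 + (3 - 38) = -7 - 35 = -42)
(c + h)*(-31) = (-270 - 42)*(-31) = -312*(-31) = 9672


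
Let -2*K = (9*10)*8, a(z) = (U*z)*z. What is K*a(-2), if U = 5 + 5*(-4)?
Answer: 21600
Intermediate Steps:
U = -15 (U = 5 - 20 = -15)
a(z) = -15*z² (a(z) = (-15*z)*z = -15*z²)
K = -360 (K = -9*10*8/2 = -45*8 = -½*720 = -360)
K*a(-2) = -(-5400)*(-2)² = -(-5400)*4 = -360*(-60) = 21600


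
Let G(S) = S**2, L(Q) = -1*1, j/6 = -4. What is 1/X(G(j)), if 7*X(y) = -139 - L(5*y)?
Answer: -7/138 ≈ -0.050725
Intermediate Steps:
j = -24 (j = 6*(-4) = -24)
L(Q) = -1
X(y) = -138/7 (X(y) = (-139 - 1*(-1))/7 = (-139 + 1)/7 = (1/7)*(-138) = -138/7)
1/X(G(j)) = 1/(-138/7) = -7/138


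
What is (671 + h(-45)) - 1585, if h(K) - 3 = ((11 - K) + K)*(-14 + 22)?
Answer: -823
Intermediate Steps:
h(K) = 91 (h(K) = 3 + ((11 - K) + K)*(-14 + 22) = 3 + 11*8 = 3 + 88 = 91)
(671 + h(-45)) - 1585 = (671 + 91) - 1585 = 762 - 1585 = -823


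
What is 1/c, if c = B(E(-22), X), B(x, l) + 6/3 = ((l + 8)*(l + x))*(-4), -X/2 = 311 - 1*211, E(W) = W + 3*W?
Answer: -1/221186 ≈ -4.5211e-6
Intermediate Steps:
E(W) = 4*W
X = -200 (X = -2*(311 - 1*211) = -2*(311 - 211) = -2*100 = -200)
B(x, l) = -2 - 4*(8 + l)*(l + x) (B(x, l) = -2 + ((l + 8)*(l + x))*(-4) = -2 + ((8 + l)*(l + x))*(-4) = -2 - 4*(8 + l)*(l + x))
c = -221186 (c = -2 - 32*(-200) - 128*(-22) - 4*(-200)² - 4*(-200)*4*(-22) = -2 + 6400 - 32*(-88) - 4*40000 - 4*(-200)*(-88) = -2 + 6400 + 2816 - 160000 - 70400 = -221186)
1/c = 1/(-221186) = -1/221186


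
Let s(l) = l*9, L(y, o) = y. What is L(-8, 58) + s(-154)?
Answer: -1394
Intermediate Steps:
s(l) = 9*l
L(-8, 58) + s(-154) = -8 + 9*(-154) = -8 - 1386 = -1394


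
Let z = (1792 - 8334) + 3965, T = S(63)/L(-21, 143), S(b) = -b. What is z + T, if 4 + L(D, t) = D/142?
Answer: -1508907/589 ≈ -2561.8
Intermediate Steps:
L(D, t) = -4 + D/142
T = 8946/589 (T = (-1*63)/(-4 + (1/142)*(-21)) = -63/(-4 - 21/142) = -63/(-589/142) = -63*(-142/589) = 8946/589 ≈ 15.188)
z = -2577 (z = -6542 + 3965 = -2577)
z + T = -2577 + 8946/589 = -1508907/589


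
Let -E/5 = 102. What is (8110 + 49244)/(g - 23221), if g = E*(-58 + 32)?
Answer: -57354/9961 ≈ -5.7579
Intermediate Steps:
E = -510 (E = -5*102 = -510)
g = 13260 (g = -510*(-58 + 32) = -510*(-26) = 13260)
(8110 + 49244)/(g - 23221) = (8110 + 49244)/(13260 - 23221) = 57354/(-9961) = 57354*(-1/9961) = -57354/9961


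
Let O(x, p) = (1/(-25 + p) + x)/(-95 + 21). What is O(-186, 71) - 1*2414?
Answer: -8208701/3404 ≈ -2411.5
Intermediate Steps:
O(x, p) = -x/74 - 1/(74*(-25 + p)) (O(x, p) = (x + 1/(-25 + p))/(-74) = (x + 1/(-25 + p))*(-1/74) = -x/74 - 1/(74*(-25 + p)))
O(-186, 71) - 1*2414 = (-1 + 25*(-186) - 1*71*(-186))/(74*(-25 + 71)) - 1*2414 = (1/74)*(-1 - 4650 + 13206)/46 - 2414 = (1/74)*(1/46)*8555 - 2414 = 8555/3404 - 2414 = -8208701/3404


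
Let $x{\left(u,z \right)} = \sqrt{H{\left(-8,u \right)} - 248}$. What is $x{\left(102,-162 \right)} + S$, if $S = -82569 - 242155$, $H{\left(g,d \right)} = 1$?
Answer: $-324724 + i \sqrt{247} \approx -3.2472 \cdot 10^{5} + 15.716 i$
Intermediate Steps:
$x{\left(u,z \right)} = i \sqrt{247}$ ($x{\left(u,z \right)} = \sqrt{1 - 248} = \sqrt{-247} = i \sqrt{247}$)
$S = -324724$
$x{\left(102,-162 \right)} + S = i \sqrt{247} - 324724 = -324724 + i \sqrt{247}$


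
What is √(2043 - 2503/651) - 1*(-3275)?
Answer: 3275 + √864195990/651 ≈ 3320.2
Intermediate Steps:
√(2043 - 2503/651) - 1*(-3275) = √(2043 - 2503*1/651) + 3275 = √(2043 - 2503/651) + 3275 = √(1327490/651) + 3275 = √864195990/651 + 3275 = 3275 + √864195990/651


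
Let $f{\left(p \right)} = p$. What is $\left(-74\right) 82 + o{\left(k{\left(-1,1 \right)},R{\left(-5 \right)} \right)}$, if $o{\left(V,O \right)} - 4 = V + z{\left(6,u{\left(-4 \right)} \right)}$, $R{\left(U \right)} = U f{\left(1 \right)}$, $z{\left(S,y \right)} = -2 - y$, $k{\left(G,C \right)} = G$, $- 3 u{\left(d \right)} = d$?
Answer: $- \frac{18205}{3} \approx -6068.3$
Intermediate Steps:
$u{\left(d \right)} = - \frac{d}{3}$
$R{\left(U \right)} = U$ ($R{\left(U \right)} = U 1 = U$)
$o{\left(V,O \right)} = \frac{2}{3} + V$ ($o{\left(V,O \right)} = 4 - \left(2 + \frac{4}{3} - V\right) = 4 + \left(V - \frac{10}{3}\right) = 4 + \left(- \frac{10}{3} + V\right) = \frac{2}{3} + V$)
$\left(-74\right) 82 + o{\left(k{\left(-1,1 \right)},R{\left(-5 \right)} \right)} = \left(-74\right) 82 + \left(\frac{2}{3} - 1\right) = -6068 - \frac{1}{3} = - \frac{18205}{3}$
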